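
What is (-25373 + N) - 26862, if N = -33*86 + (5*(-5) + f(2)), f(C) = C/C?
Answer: -55097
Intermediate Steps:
f(C) = 1
N = -2862 (N = -33*86 + (5*(-5) + 1) = -2838 + (-25 + 1) = -2838 - 24 = -2862)
(-25373 + N) - 26862 = (-25373 - 2862) - 26862 = -28235 - 26862 = -55097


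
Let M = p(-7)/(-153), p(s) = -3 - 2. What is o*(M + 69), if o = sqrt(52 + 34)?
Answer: 10562*sqrt(86)/153 ≈ 640.18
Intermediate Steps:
p(s) = -5
o = sqrt(86) ≈ 9.2736
M = 5/153 (M = -5/(-153) = -5*(-1/153) = 5/153 ≈ 0.032680)
o*(M + 69) = sqrt(86)*(5/153 + 69) = sqrt(86)*(10562/153) = 10562*sqrt(86)/153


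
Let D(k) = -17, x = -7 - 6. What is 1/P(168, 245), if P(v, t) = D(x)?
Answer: -1/17 ≈ -0.058824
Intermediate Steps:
x = -13
P(v, t) = -17
1/P(168, 245) = 1/(-17) = -1/17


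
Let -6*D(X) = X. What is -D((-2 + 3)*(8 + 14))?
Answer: 11/3 ≈ 3.6667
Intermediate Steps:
D(X) = -X/6
-D((-2 + 3)*(8 + 14)) = -(-1)*(-2 + 3)*(8 + 14)/6 = -(-1)*1*22/6 = -(-1)*22/6 = -1*(-11/3) = 11/3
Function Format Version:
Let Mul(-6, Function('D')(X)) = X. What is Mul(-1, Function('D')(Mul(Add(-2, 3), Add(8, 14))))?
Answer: Rational(11, 3) ≈ 3.6667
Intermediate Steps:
Function('D')(X) = Mul(Rational(-1, 6), X)
Mul(-1, Function('D')(Mul(Add(-2, 3), Add(8, 14)))) = Mul(-1, Mul(Rational(-1, 6), Mul(Add(-2, 3), Add(8, 14)))) = Mul(-1, Mul(Rational(-1, 6), Mul(1, 22))) = Mul(-1, Mul(Rational(-1, 6), 22)) = Mul(-1, Rational(-11, 3)) = Rational(11, 3)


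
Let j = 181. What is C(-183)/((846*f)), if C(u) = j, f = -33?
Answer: -181/27918 ≈ -0.0064833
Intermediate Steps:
C(u) = 181
C(-183)/((846*f)) = 181/((846*(-33))) = 181/(-27918) = 181*(-1/27918) = -181/27918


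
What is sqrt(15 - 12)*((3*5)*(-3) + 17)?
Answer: -28*sqrt(3) ≈ -48.497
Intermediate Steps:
sqrt(15 - 12)*((3*5)*(-3) + 17) = sqrt(3)*(15*(-3) + 17) = sqrt(3)*(-45 + 17) = sqrt(3)*(-28) = -28*sqrt(3)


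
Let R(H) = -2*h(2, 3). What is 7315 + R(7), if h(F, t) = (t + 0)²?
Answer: 7297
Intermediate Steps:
h(F, t) = t²
R(H) = -18 (R(H) = -2*3² = -2*9 = -18)
7315 + R(7) = 7315 - 18 = 7297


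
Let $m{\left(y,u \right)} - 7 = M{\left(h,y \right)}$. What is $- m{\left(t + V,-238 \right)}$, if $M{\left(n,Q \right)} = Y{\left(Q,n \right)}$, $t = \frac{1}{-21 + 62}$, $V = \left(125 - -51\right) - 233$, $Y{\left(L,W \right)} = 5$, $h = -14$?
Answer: $-12$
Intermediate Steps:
$V = -57$ ($V = \left(125 + 51\right) - 233 = 176 - 233 = -57$)
$t = \frac{1}{41} \approx 0.02439$
$M{\left(n,Q \right)} = 5$
$m{\left(y,u \right)} = 12$ ($m{\left(y,u \right)} = 7 + 5 = 12$)
$- m{\left(t + V,-238 \right)} = \left(-1\right) 12 = -12$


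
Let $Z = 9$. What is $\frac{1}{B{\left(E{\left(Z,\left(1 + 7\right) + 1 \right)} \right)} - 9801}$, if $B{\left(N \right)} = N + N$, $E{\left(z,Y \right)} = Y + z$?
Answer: $- \frac{1}{9765} \approx -0.00010241$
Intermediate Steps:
$B{\left(N \right)} = 2 N$
$\frac{1}{B{\left(E{\left(Z,\left(1 + 7\right) + 1 \right)} \right)} - 9801} = \frac{1}{2 \left(\left(\left(1 + 7\right) + 1\right) + 9\right) - 9801} = \frac{1}{2 \left(\left(8 + 1\right) + 9\right) - 9801} = \frac{1}{2 \left(9 + 9\right) - 9801} = \frac{1}{2 \cdot 18 - 9801} = \frac{1}{36 - 9801} = \frac{1}{-9765} = - \frac{1}{9765}$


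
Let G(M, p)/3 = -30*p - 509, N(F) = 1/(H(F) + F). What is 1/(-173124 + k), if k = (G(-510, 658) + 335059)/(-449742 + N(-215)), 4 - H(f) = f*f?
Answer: -20884219513/3615572356920644 ≈ -5.7762e-6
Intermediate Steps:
H(f) = 4 - f**2 (H(f) = 4 - f*f = 4 - f**2)
N(F) = 1/(4 + F - F**2) (N(F) = 1/((4 - F**2) + F) = 1/(4 + F - F**2))
G(M, p) = -1527 - 90*p (G(M, p) = 3*(-30*p - 509) = 3*(-509 - 30*p) = -1527 - 90*p)
k = -12737952032/20884219513 (k = ((-1527 - 90*658) + 335059)/(-449742 + 1/(4 - 215 - 1*(-215)**2)) = ((-1527 - 59220) + 335059)/(-449742 + 1/(4 - 215 - 1*46225)) = (-60747 + 335059)/(-449742 + 1/(4 - 215 - 46225)) = 274312/(-449742 + 1/(-46436)) = 274312/(-449742 - 1/46436) = 274312/(-20884219513/46436) = 274312*(-46436/20884219513) = -12737952032/20884219513 ≈ -0.60993)
1/(-173124 + k) = 1/(-173124 - 12737952032/20884219513) = 1/(-3615572356920644/20884219513) = -20884219513/3615572356920644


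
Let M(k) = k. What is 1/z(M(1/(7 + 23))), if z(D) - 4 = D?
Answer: 30/121 ≈ 0.24793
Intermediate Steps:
z(D) = 4 + D
1/z(M(1/(7 + 23))) = 1/(4 + 1/(7 + 23)) = 1/(4 + 1/30) = 1/(121/30) = 30/121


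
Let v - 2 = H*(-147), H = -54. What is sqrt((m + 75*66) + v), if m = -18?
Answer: 2*sqrt(3218) ≈ 113.45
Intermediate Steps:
v = 7940 (v = 2 - 54*(-147) = 2 + 7938 = 7940)
sqrt((m + 75*66) + v) = sqrt((-18 + 75*66) + 7940) = sqrt((-18 + 4950) + 7940) = sqrt(4932 + 7940) = sqrt(12872) = 2*sqrt(3218)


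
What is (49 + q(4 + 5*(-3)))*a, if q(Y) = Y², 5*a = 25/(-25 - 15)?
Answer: -85/4 ≈ -21.250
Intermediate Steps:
a = -⅛ (a = (25/(-25 - 15))/5 = (25/(-40))/5 = (25*(-1/40))/5 = (⅕)*(-5/8) = -⅛ ≈ -0.12500)
(49 + q(4 + 5*(-3)))*a = (49 + (4 + 5*(-3))²)*(-⅛) = (49 + (4 - 15)²)*(-⅛) = (49 + (-11)²)*(-⅛) = (49 + 121)*(-⅛) = 170*(-⅛) = -85/4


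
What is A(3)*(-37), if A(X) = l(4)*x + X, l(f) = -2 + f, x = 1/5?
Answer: -629/5 ≈ -125.80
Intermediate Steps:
x = ⅕ ≈ 0.20000
A(X) = ⅖ + X (A(X) = (-2 + 4)*(⅕) + X = 2*(⅕) + X = ⅖ + X)
A(3)*(-37) = (⅖ + 3)*(-37) = (17/5)*(-37) = -629/5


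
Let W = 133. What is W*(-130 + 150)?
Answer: 2660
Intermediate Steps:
W*(-130 + 150) = 133*(-130 + 150) = 133*20 = 2660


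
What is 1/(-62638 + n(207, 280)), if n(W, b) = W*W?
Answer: -1/19789 ≈ -5.0533e-5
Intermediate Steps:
n(W, b) = W²
1/(-62638 + n(207, 280)) = 1/(-62638 + 207²) = 1/(-62638 + 42849) = 1/(-19789) = -1/19789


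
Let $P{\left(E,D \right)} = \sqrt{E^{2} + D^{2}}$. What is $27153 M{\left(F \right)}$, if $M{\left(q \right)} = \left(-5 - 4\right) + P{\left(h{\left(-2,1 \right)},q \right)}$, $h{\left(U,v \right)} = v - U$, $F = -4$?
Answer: $-108612$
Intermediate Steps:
$P{\left(E,D \right)} = \sqrt{D^{2} + E^{2}}$
$M{\left(q \right)} = -9 + \sqrt{9 + q^{2}}$ ($M{\left(q \right)} = \left(-5 - 4\right) + \sqrt{q^{2} + \left(1 - -2\right)^{2}} = -9 + \sqrt{q^{2} + \left(1 + 2\right)^{2}} = -9 + \sqrt{q^{2} + 3^{2}} = -9 + \sqrt{q^{2} + 9} = -9 + \sqrt{9 + q^{2}}$)
$27153 M{\left(F \right)} = 27153 \left(-9 + \sqrt{9 + \left(-4\right)^{2}}\right) = 27153 \left(-9 + \sqrt{9 + 16}\right) = 27153 \left(-9 + \sqrt{25}\right) = 27153 \left(-9 + 5\right) = 27153 \left(-4\right) = -108612$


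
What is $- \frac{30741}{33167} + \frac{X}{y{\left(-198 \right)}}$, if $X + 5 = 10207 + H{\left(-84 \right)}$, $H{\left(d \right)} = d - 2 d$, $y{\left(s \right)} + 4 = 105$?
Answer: $\frac{338050921}{3349867} \approx 100.91$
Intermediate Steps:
$y{\left(s \right)} = 101$ ($y{\left(s \right)} = -4 + 105 = 101$)
$H{\left(d \right)} = - d$
$X = 10286$ ($X = -5 + \left(10207 - -84\right) = -5 + \left(10207 + 84\right) = -5 + 10291 = 10286$)
$- \frac{30741}{33167} + \frac{X}{y{\left(-198 \right)}} = - \frac{30741}{33167} + \frac{10286}{101} = \frac{338050921}{3349867}$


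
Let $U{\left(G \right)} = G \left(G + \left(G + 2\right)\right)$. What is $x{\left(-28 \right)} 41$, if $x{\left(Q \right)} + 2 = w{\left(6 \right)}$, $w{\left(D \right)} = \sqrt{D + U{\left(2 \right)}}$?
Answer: $-82 + 123 \sqrt{2} \approx 91.948$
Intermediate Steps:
$U{\left(G \right)} = G \left(2 + 2 G\right)$ ($U{\left(G \right)} = G \left(G + \left(2 + G\right)\right) = G \left(2 + 2 G\right)$)
$w{\left(D \right)} = \sqrt{12 + D}$ ($w{\left(D \right)} = \sqrt{D + 2 \cdot 2 \left(1 + 2\right)} = \sqrt{D + 2 \cdot 2 \cdot 3} = \sqrt{D + 12} = \sqrt{12 + D}$)
$x{\left(Q \right)} = -2 + 3 \sqrt{2}$ ($x{\left(Q \right)} = -2 + \sqrt{12 + 6} = -2 + \sqrt{18} = -2 + 3 \sqrt{2}$)
$x{\left(-28 \right)} 41 = \left(-2 + 3 \sqrt{2}\right) 41 = -82 + 123 \sqrt{2}$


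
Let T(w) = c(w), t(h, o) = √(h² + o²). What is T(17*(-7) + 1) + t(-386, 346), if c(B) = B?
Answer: -118 + 2*√67178 ≈ 400.37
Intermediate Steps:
T(w) = w
T(17*(-7) + 1) + t(-386, 346) = (17*(-7) + 1) + √((-386)² + 346²) = (-119 + 1) + √(148996 + 119716) = -118 + √268712 = -118 + 2*√67178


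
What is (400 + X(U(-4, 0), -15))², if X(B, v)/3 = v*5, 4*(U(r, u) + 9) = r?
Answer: 30625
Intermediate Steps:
U(r, u) = -9 + r/4
X(B, v) = 15*v (X(B, v) = 3*(v*5) = 3*(5*v) = 15*v)
(400 + X(U(-4, 0), -15))² = (400 + 15*(-15))² = (400 - 225)² = 175² = 30625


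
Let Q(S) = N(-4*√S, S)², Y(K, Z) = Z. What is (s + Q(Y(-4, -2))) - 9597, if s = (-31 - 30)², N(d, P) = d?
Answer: -5908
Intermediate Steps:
Q(S) = 16*S (Q(S) = (-4*√S)² = 16*S)
s = 3721 (s = (-61)² = 3721)
(s + Q(Y(-4, -2))) - 9597 = (3721 + 16*(-2)) - 9597 = (3721 - 32) - 9597 = 3689 - 9597 = -5908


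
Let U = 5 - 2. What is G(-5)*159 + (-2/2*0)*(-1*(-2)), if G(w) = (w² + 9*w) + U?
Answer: -2703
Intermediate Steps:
U = 3
G(w) = 3 + w² + 9*w (G(w) = (w² + 9*w) + 3 = 3 + w² + 9*w)
G(-5)*159 + (-2/2*0)*(-1*(-2)) = (3 + (-5)² + 9*(-5))*159 + (-2/2*0)*(-1*(-2)) = (3 + 25 - 45)*159 + (-2*½*0)*2 = -17*159 - 1*0*2 = -2703 + 0*2 = -2703 + 0 = -2703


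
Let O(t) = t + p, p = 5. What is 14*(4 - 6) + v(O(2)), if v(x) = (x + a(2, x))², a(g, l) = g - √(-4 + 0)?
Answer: 49 - 36*I ≈ 49.0 - 36.0*I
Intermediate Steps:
a(g, l) = g - 2*I (a(g, l) = g - √(-4) = g - 2*I)
O(t) = 5 + t (O(t) = t + 5 = 5 + t)
v(x) = (2 + x - 2*I)² (v(x) = (x + (2 - 2*I))² = (2 + x - 2*I)²)
14*(4 - 6) + v(O(2)) = 14*(4 - 6) + (2 + (5 + 2) - 2*I)² = 14*(-2) + (2 + 7 - 2*I)² = -28 + (9 - 2*I)²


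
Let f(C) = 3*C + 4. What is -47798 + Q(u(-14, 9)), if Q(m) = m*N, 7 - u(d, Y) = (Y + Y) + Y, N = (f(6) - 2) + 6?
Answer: -48318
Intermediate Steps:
f(C) = 4 + 3*C
N = 26 (N = ((4 + 3*6) - 2) + 6 = ((4 + 18) - 2) + 6 = (22 - 2) + 6 = 20 + 6 = 26)
u(d, Y) = 7 - 3*Y (u(d, Y) = 7 - ((Y + Y) + Y) = 7 - (2*Y + Y) = 7 - 3*Y)
Q(m) = 26*m (Q(m) = m*26 = 26*m)
-47798 + Q(u(-14, 9)) = -47798 + 26*(7 - 3*9) = -47798 + 26*(7 - 27) = -47798 + 26*(-20) = -47798 - 520 = -48318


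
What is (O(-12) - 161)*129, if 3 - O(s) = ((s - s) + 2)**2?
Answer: -20898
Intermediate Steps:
O(s) = -1 (O(s) = 3 - ((s - s) + 2)**2 = 3 - (0 + 2)**2 = 3 - 1*2**2 = 3 - 1*4 = 3 - 4 = -1)
(O(-12) - 161)*129 = (-1 - 161)*129 = -162*129 = -20898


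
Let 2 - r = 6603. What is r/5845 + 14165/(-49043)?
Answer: -58075324/40950905 ≈ -1.4182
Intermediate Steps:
r = -6601 (r = 2 - 1*6603 = 2 - 6603 = -6601)
r/5845 + 14165/(-49043) = -6601/5845 + 14165/(-49043) = -6601*1/5845 + 14165*(-1/49043) = -943/835 - 14165/49043 = -58075324/40950905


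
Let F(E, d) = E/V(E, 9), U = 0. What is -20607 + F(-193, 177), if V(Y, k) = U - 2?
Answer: -41021/2 ≈ -20511.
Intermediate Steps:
V(Y, k) = -2 (V(Y, k) = 0 - 2 = -2)
F(E, d) = -E/2 (F(E, d) = E/(-2) = E*(-½) = -E/2)
-20607 + F(-193, 177) = -20607 - ½*(-193) = -20607 + 193/2 = -41021/2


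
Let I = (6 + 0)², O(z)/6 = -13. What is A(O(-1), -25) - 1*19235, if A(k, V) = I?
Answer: -19199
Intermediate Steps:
O(z) = -78 (O(z) = 6*(-13) = -78)
I = 36 (I = 6² = 36)
A(k, V) = 36
A(O(-1), -25) - 1*19235 = 36 - 1*19235 = 36 - 19235 = -19199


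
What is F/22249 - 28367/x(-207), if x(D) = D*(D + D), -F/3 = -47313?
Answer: 11532751039/1906694802 ≈ 6.0486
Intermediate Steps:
F = 141939 (F = -3*(-47313) = 141939)
x(D) = 2*D² (x(D) = D*(2*D) = 2*D²)
F/22249 - 28367/x(-207) = 141939/22249 - 28367/(2*(-207)²) = 141939*(1/22249) - 28367/(2*42849) = 141939/22249 - 28367/85698 = 11532751039/1906694802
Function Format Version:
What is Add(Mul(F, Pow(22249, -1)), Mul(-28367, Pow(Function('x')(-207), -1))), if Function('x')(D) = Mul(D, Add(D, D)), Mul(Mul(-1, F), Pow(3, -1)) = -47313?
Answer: Rational(11532751039, 1906694802) ≈ 6.0486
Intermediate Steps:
F = 141939 (F = Mul(-3, -47313) = 141939)
Function('x')(D) = Mul(2, Pow(D, 2)) (Function('x')(D) = Mul(D, Mul(2, D)) = Mul(2, Pow(D, 2)))
Add(Mul(F, Pow(22249, -1)), Mul(-28367, Pow(Function('x')(-207), -1))) = Add(Mul(141939, Pow(22249, -1)), Mul(-28367, Pow(Mul(2, Pow(-207, 2)), -1))) = Add(Mul(141939, Rational(1, 22249)), Mul(-28367, Pow(Mul(2, 42849), -1))) = Add(Rational(141939, 22249), Mul(-28367, Pow(85698, -1))) = Add(Rational(141939, 22249), Mul(-28367, Rational(1, 85698))) = Add(Rational(141939, 22249), Rational(-28367, 85698)) = Rational(11532751039, 1906694802)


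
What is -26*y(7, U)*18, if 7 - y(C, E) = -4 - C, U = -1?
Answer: -8424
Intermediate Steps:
y(C, E) = 11 + C (y(C, E) = 7 - (-4 - C) = 7 + (4 + C) = 11 + C)
-26*y(7, U)*18 = -26*(11 + 7)*18 = -26*18*18 = -468*18 = -8424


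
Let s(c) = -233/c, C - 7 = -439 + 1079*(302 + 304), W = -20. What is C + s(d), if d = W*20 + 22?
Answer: 247001309/378 ≈ 6.5344e+5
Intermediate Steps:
d = -378 (d = -20*20 + 22 = -400 + 22 = -378)
C = 653442 (C = 7 + (-439 + 1079*(302 + 304)) = 7 + (-439 + 1079*606) = 7 + (-439 + 653874) = 7 + 653435 = 653442)
C + s(d) = 653442 - 233/(-378) = 653442 - 233*(-1/378) = 653442 + 233/378 = 247001309/378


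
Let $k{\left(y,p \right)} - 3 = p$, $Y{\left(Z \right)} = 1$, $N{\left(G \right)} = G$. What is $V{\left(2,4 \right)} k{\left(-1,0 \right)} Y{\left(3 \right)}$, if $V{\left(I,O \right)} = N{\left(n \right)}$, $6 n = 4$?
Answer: $2$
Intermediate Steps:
$n = \frac{2}{3}$ ($n = \frac{1}{6} \cdot 4 = \frac{2}{3} \approx 0.66667$)
$k{\left(y,p \right)} = 3 + p$
$V{\left(I,O \right)} = \frac{2}{3}$
$V{\left(2,4 \right)} k{\left(-1,0 \right)} Y{\left(3 \right)} = \frac{2 \left(3 + 0\right)}{3} \cdot 1 = \frac{2}{3} \cdot 3 \cdot 1 = 2 \cdot 1 = 2$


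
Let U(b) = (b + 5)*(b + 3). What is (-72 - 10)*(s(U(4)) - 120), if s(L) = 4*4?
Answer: 8528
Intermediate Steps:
U(b) = (3 + b)*(5 + b) (U(b) = (5 + b)*(3 + b) = (3 + b)*(5 + b))
s(L) = 16
(-72 - 10)*(s(U(4)) - 120) = (-72 - 10)*(16 - 120) = -82*(-104) = 8528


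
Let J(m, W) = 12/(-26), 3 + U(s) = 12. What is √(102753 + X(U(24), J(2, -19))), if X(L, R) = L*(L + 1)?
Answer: 3*√11427 ≈ 320.69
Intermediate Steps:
U(s) = 9 (U(s) = -3 + 12 = 9)
J(m, W) = -6/13 (J(m, W) = 12*(-1/26) = -6/13)
X(L, R) = L*(1 + L)
√(102753 + X(U(24), J(2, -19))) = √(102753 + 9*(1 + 9)) = √(102753 + 9*10) = √(102753 + 90) = √102843 = 3*√11427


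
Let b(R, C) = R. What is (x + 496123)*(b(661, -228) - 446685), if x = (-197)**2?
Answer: -238592510368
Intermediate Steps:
x = 38809
(x + 496123)*(b(661, -228) - 446685) = (38809 + 496123)*(661 - 446685) = 534932*(-446024) = -238592510368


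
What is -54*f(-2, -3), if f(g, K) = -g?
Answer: -108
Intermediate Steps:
-54*f(-2, -3) = -(-54)*(-2) = -54*2 = -108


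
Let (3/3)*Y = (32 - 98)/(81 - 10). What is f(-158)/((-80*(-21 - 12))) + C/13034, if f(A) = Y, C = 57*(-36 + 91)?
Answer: 233957/974120 ≈ 0.24017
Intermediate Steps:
C = 3135 (C = 57*55 = 3135)
Y = -66/71 (Y = (32 - 98)/(81 - 10) = -66/71 ≈ -0.92958)
f(A) = -66/71
f(-158)/((-80*(-21 - 12))) + C/13034 = -66*(-1/(80*(-21 - 12)))/71 + 3135/13034 = -66/(71*((-80*(-33)))) + 3135*(1/13034) = -66/71/2640 + 165/686 = -66/71*1/2640 + 165/686 = -1/2840 + 165/686 = 233957/974120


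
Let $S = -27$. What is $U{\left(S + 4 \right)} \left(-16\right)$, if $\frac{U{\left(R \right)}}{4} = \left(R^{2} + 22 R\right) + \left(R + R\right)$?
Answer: $1472$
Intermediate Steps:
$U{\left(R \right)} = 4 R^{2} + 96 R$ ($U{\left(R \right)} = 4 \left(\left(R^{2} + 22 R\right) + \left(R + R\right)\right) = 4 \left(\left(R^{2} + 22 R\right) + 2 R\right) = 4 \left(R^{2} + 24 R\right) = 4 R^{2} + 96 R$)
$U{\left(S + 4 \right)} \left(-16\right) = 4 \left(-27 + 4\right) \left(24 + \left(-27 + 4\right)\right) \left(-16\right) = 4 \left(-23\right) \left(24 - 23\right) \left(-16\right) = 4 \left(-23\right) 1 \left(-16\right) = \left(-92\right) \left(-16\right) = 1472$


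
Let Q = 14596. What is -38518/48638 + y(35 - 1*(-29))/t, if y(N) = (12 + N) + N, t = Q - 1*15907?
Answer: -28653209/31882209 ≈ -0.89872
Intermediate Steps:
t = -1311 (t = 14596 - 1*15907 = 14596 - 15907 = -1311)
y(N) = 12 + 2*N
-38518/48638 + y(35 - 1*(-29))/t = -38518/48638 + (12 + 2*(35 - 1*(-29)))/(-1311) = -38518*1/48638 + (12 + 2*(35 + 29))*(-1/1311) = -19259/24319 + (12 + 2*64)*(-1/1311) = -19259/24319 + (12 + 128)*(-1/1311) = -19259/24319 + 140*(-1/1311) = -19259/24319 - 140/1311 = -28653209/31882209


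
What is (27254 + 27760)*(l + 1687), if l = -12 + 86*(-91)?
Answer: -338391114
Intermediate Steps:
l = -7838 (l = -12 - 7826 = -7838)
(27254 + 27760)*(l + 1687) = (27254 + 27760)*(-7838 + 1687) = 55014*(-6151) = -338391114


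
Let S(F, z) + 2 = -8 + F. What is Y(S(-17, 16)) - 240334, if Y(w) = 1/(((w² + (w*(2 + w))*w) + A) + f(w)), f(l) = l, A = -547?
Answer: -4342835381/18070 ≈ -2.4033e+5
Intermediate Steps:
S(F, z) = -10 + F (S(F, z) = -2 + (-8 + F) = -10 + F)
Y(w) = 1/(-547 + w + w² + w²*(2 + w)) (Y(w) = 1/(((w² + (w*(2 + w))*w) - 547) + w) = 1/(((w² + w²*(2 + w)) - 547) + w) = 1/((-547 + w² + w²*(2 + w)) + w) = 1/(-547 + w + w² + w²*(2 + w)))
Y(S(-17, 16)) - 240334 = 1/(-547 + (-10 - 17) + (-10 - 17)³ + 3*(-10 - 17)²) - 240334 = 1/(-547 - 27 + (-27)³ + 3*(-27)²) - 240334 = 1/(-547 - 27 - 19683 + 3*729) - 240334 = 1/(-547 - 27 - 19683 + 2187) - 240334 = 1/(-18070) - 240334 = -1/18070 - 240334 = -4342835381/18070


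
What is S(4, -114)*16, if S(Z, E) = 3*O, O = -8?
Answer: -384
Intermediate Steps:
S(Z, E) = -24 (S(Z, E) = 3*(-8) = -24)
S(4, -114)*16 = -24*16 = -384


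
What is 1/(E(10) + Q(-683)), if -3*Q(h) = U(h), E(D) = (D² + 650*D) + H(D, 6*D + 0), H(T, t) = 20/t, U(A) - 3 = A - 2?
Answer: 3/20483 ≈ 0.00014646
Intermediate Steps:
U(A) = 1 + A (U(A) = 3 + (A - 2) = 3 + (-2 + A) = 1 + A)
E(D) = D² + 650*D + 10/(3*D) (E(D) = (D² + 650*D) + 20/(6*D + 0) = (D² + 650*D) + 20/((6*D)) = (D² + 650*D) + 20*(1/(6*D)) = (D² + 650*D) + 10/(3*D) = D² + 650*D + 10/(3*D))
Q(h) = -⅓ - h/3 (Q(h) = -(1 + h)/3 = -⅓ - h/3)
1/(E(10) + Q(-683)) = 1/((10² + 650*10 + (10/3)/10) + (-⅓ - ⅓*(-683))) = 1/((100 + 6500 + (10/3)*(⅒)) + (-⅓ + 683/3)) = 1/((100 + 6500 + ⅓) + 682/3) = 1/(19801/3 + 682/3) = 1/(20483/3) = 3/20483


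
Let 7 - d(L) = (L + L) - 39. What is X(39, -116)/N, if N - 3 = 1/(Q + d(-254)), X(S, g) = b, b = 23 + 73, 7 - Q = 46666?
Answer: 2213040/69157 ≈ 32.000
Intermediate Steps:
Q = -46659 (Q = 7 - 1*46666 = 7 - 46666 = -46659)
b = 96
d(L) = 46 - 2*L (d(L) = 7 - ((L + L) - 39) = 7 - (2*L - 39) = 7 - (-39 + 2*L) = 7 + (39 - 2*L) = 46 - 2*L)
X(S, g) = 96
N = 138314/46105 (N = 3 + 1/(-46659 + (46 - 2*(-254))) = 3 + 1/(-46659 + (46 + 508)) = 3 + 1/(-46659 + 554) = 3 + 1/(-46105) = 3 - 1/46105 = 138314/46105 ≈ 3.0000)
X(39, -116)/N = 96/(138314/46105) = 96*(46105/138314) = 2213040/69157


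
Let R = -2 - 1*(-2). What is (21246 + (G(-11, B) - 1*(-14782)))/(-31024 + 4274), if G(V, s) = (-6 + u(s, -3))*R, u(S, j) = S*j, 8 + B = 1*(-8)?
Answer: -18014/13375 ≈ -1.3468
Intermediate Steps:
R = 0 (R = -2 + 2 = 0)
B = -16 (B = -8 + 1*(-8) = -8 - 8 = -16)
G(V, s) = 0 (G(V, s) = (-6 + s*(-3))*0 = (-6 - 3*s)*0 = 0)
(21246 + (G(-11, B) - 1*(-14782)))/(-31024 + 4274) = (21246 + (0 - 1*(-14782)))/(-31024 + 4274) = (21246 + (0 + 14782))/(-26750) = (21246 + 14782)*(-1/26750) = 36028*(-1/26750) = -18014/13375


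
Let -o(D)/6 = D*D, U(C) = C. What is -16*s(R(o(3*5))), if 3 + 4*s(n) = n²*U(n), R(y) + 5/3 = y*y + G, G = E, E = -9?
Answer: -653760596129084508604/27 ≈ -2.4213e+19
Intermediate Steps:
G = -9
o(D) = -6*D² (o(D) = -6*D*D = -6*D²)
R(y) = -32/3 + y² (R(y) = -5/3 + (y*y - 9) = -5/3 + (y² - 9) = -5/3 + (-9 + y²) = -32/3 + y²)
s(n) = -¾ + n³/4 (s(n) = -¾ + (n²*n)/4 = -¾ + n³/4)
-16*s(R(o(3*5))) = -16*(-¾ + (-32/3 + (-6*(3*5)²)²)³/4) = -16*(-¾ + (-32/3 + (-6*15²)²)³/4) = -16*(-¾ + (-32/3 + (-6*225)²)³/4) = -16*(-¾ + (-32/3 + (-1350)²)³/4) = -16*(-¾ + (-32/3 + 1822500)³/4) = -16*(-¾ + (5467468/3)³/4) = -16*(-¾ + (¼)*(163440149032271127232/27)) = -16*(-¾ + 40860037258067781808/27) = -16*163440149032271127151/108 = -653760596129084508604/27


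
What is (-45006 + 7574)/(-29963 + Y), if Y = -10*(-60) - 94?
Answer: 37432/29457 ≈ 1.2707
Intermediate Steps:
Y = 506 (Y = 600 - 94 = 506)
(-45006 + 7574)/(-29963 + Y) = (-45006 + 7574)/(-29963 + 506) = -37432/(-29457) = -37432*(-1/29457) = 37432/29457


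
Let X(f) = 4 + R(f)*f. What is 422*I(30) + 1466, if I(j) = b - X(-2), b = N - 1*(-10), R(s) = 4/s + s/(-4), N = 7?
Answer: 5686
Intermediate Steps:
R(s) = 4/s - s/4 (R(s) = 4/s + s*(-¼) = 4/s - s/4)
X(f) = 4 + f*(4/f - f/4) (X(f) = 4 + (4/f - f/4)*f = 4 + f*(4/f - f/4))
b = 17 (b = 7 - 1*(-10) = 7 + 10 = 17)
I(j) = 10 (I(j) = 17 - (8 - ¼*(-2)²) = 17 - (8 - ¼*4) = 17 - (8 - 1) = 17 - 1*7 = 17 - 7 = 10)
422*I(30) + 1466 = 422*10 + 1466 = 4220 + 1466 = 5686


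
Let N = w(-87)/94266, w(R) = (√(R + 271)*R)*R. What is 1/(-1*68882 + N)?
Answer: -944584686529/65064882361223115 - 4404317*√46/130129764722446230 ≈ -1.4518e-5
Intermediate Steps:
w(R) = R²*√(271 + R) (w(R) = (√(271 + R)*R)*R = (R*√(271 + R))*R = R²*√(271 + R))
N = 841*√46/5237 (N = ((-87)²*√(271 - 87))/94266 = (7569*√184)*(1/94266) = (7569*(2*√46))*(1/94266) = (15138*√46)*(1/94266) = 841*√46/5237 ≈ 1.0892)
1/(-1*68882 + N) = 1/(-1*68882 + 841*√46/5237) = 1/(-68882 + 841*√46/5237)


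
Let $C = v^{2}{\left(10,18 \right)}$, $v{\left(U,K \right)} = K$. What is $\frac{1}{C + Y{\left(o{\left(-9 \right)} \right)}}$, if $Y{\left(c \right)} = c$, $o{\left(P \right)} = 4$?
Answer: $\frac{1}{328} \approx 0.0030488$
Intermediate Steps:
$C = 324$ ($C = 18^{2} = 324$)
$\frac{1}{C + Y{\left(o{\left(-9 \right)} \right)}} = \frac{1}{324 + 4} = \frac{1}{328}$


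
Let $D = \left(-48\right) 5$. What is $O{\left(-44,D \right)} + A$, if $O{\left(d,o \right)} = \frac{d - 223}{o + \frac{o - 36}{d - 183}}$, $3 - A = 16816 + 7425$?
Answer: $- \frac{437911981}{18068} \approx -24237.0$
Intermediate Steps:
$D = -240$
$A = -24238$ ($A = 3 - \left(16816 + 7425\right) = 3 - 24241 = -24238$)
$O{\left(d,o \right)} = \frac{-223 + d}{o + \frac{-36 + o}{-183 + d}}$
$O{\left(-44,D \right)} + A = \frac{-40809 - \left(-44\right)^{2} + 406 \left(-44\right)}{36 + 182 \left(-240\right) - \left(-44\right) \left(-240\right)} - 24238 = \frac{-40809 - 1936 - 17864}{36 - 43680 - 10560} - 24238 = \frac{-40809 - 1936 - 17864}{-54204} - 24238 = \left(- \frac{1}{54204}\right) \left(-60609\right) - 24238 = \frac{20203}{18068} - 24238 = - \frac{437911981}{18068}$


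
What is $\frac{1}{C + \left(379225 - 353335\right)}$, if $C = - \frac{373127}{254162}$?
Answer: $\frac{254162}{6579881053} \approx 3.8627 \cdot 10^{-5}$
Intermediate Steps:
$C = - \frac{373127}{254162}$ ($C = \left(-373127\right) \frac{1}{254162} = - \frac{373127}{254162} \approx -1.4681$)
$\frac{1}{C + \left(379225 - 353335\right)} = \frac{1}{- \frac{373127}{254162} + \left(379225 - 353335\right)} = \frac{1}{- \frac{373127}{254162} + 25890} = \frac{1}{\frac{6579881053}{254162}} = \frac{254162}{6579881053}$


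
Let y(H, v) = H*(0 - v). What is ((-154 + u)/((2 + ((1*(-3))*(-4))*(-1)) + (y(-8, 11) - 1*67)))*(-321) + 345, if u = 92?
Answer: 23697/11 ≈ 2154.3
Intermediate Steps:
y(H, v) = -H*v (y(H, v) = H*(-v) = -H*v)
((-154 + u)/((2 + ((1*(-3))*(-4))*(-1)) + (y(-8, 11) - 1*67)))*(-321) + 345 = ((-154 + 92)/((2 + ((1*(-3))*(-4))*(-1)) + (-1*(-8)*11 - 1*67)))*(-321) + 345 = -62/((2 - 3*(-4)*(-1)) + (88 - 67))*(-321) + 345 = -62/((2 + 12*(-1)) + 21)*(-321) + 345 = -62/((2 - 12) + 21)*(-321) + 345 = -62/(-10 + 21)*(-321) + 345 = -62/11*(-321) + 345 = 19902/11 + 345 = 23697/11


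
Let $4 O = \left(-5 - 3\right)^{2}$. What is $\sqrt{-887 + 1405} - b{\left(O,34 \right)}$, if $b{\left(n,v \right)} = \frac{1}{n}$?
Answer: $- \frac{1}{16} + \sqrt{518} \approx 22.697$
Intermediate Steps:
$O = 16$ ($O = \frac{\left(-5 - 3\right)^{2}}{4} = \frac{\left(-8\right)^{2}}{4} = \frac{1}{4} \cdot 64 = 16$)
$\sqrt{-887 + 1405} - b{\left(O,34 \right)} = \sqrt{-887 + 1405} - \frac{1}{16} = \sqrt{518} - \frac{1}{16} = - \frac{1}{16} + \sqrt{518}$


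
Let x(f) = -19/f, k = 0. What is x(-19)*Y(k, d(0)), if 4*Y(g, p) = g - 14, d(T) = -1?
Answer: -7/2 ≈ -3.5000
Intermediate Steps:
Y(g, p) = -7/2 + g/4 (Y(g, p) = (g - 14)/4 = (-14 + g)/4 = -7/2 + g/4)
x(-19)*Y(k, d(0)) = (-19/(-19))*(-7/2 + (¼)*0) = (-19*(-1/19))*(-7/2 + 0) = 1*(-7/2) = -7/2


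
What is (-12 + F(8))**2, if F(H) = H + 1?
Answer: 9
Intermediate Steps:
F(H) = 1 + H
(-12 + F(8))**2 = (-12 + (1 + 8))**2 = (-12 + 9)**2 = (-3)**2 = 9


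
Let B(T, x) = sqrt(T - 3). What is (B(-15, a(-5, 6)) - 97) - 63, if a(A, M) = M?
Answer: -160 + 3*I*sqrt(2) ≈ -160.0 + 4.2426*I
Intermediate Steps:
B(T, x) = sqrt(-3 + T)
(B(-15, a(-5, 6)) - 97) - 63 = (sqrt(-3 - 15) - 97) - 63 = (sqrt(-18) - 97) - 63 = (3*I*sqrt(2) - 97) - 63 = (-97 + 3*I*sqrt(2)) - 63 = -160 + 3*I*sqrt(2)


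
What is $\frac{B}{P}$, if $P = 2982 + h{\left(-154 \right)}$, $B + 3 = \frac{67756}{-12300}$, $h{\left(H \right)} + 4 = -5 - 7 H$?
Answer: $- \frac{26164}{12456825} \approx -0.0021004$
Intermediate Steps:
$h{\left(H \right)} = -9 - 7 H$ ($h{\left(H \right)} = -4 - \left(5 + 7 H\right) = -9 - 7 H$)
$B = - \frac{26164}{3075}$ ($B = -3 + \frac{67756}{-12300} = -3 + 67756 \left(- \frac{1}{12300}\right) = -3 - \frac{16939}{3075} = - \frac{26164}{3075} \approx -8.5086$)
$P = 4051$ ($P = 2982 - -1069 = 2982 + \left(-9 + 1078\right) = 2982 + 1069 = 4051$)
$\frac{B}{P} = - \frac{26164}{3075 \cdot 4051} = \left(- \frac{26164}{3075}\right) \frac{1}{4051} = - \frac{26164}{12456825}$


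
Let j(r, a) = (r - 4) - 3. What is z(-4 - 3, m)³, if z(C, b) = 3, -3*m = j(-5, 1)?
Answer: 27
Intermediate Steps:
j(r, a) = -7 + r (j(r, a) = (-4 + r) - 3 = -7 + r)
m = 4 (m = -(-7 - 5)/3 = -⅓*(-12) = 4)
z(-4 - 3, m)³ = 3³ = 27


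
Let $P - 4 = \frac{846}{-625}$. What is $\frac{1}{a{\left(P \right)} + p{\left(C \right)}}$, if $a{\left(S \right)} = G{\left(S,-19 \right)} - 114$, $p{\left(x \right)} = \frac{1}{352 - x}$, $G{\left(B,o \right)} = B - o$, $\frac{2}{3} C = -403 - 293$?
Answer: $- \frac{872500}{80577891} \approx -0.010828$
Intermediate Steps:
$C = -1044$ ($C = \frac{3 \left(-403 - 293\right)}{2} = \frac{3}{2} \left(-696\right) = -1044$)
$P = \frac{1654}{625}$ ($P = 4 + \frac{846}{-625} = 4 + 846 \left(- \frac{1}{625}\right) = 4 - \frac{846}{625} = \frac{1654}{625} \approx 2.6464$)
$a{\left(S \right)} = -95 + S$ ($a{\left(S \right)} = \left(S - -19\right) - 114 = \left(S + 19\right) - 114 = \left(19 + S\right) - 114 = -95 + S$)
$\frac{1}{a{\left(P \right)} + p{\left(C \right)}} = \frac{1}{\left(-95 + \frac{1654}{625}\right) - \frac{1}{-352 - 1044}} = \frac{1}{- \frac{57721}{625} - \frac{1}{-1396}} = \frac{1}{- \frac{57721}{625} - - \frac{1}{1396}} = \frac{1}{- \frac{57721}{625} + \frac{1}{1396}} = \frac{1}{- \frac{80577891}{872500}} = - \frac{872500}{80577891}$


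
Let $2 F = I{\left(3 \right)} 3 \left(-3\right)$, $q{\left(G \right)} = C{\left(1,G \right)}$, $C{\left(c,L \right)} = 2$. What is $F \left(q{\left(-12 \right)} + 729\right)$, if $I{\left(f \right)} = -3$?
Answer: $\frac{19737}{2} \approx 9868.5$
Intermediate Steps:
$q{\left(G \right)} = 2$
$F = \frac{27}{2}$ ($F = \frac{\left(-3\right) 3 \left(-3\right)}{2} = \frac{\left(-9\right) \left(-3\right)}{2} = \frac{1}{2} \cdot 27 = \frac{27}{2} \approx 13.5$)
$F \left(q{\left(-12 \right)} + 729\right) = \frac{27 \left(2 + 729\right)}{2} = \frac{27}{2} \cdot 731 = \frac{19737}{2}$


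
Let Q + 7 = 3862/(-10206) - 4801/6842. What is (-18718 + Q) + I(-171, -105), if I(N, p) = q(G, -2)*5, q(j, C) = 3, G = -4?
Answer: -653292234865/34914726 ≈ -18711.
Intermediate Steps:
Q = -282114487/34914726 (Q = -7 + (3862/(-10206) - 4801/6842) = -7 + (3862*(-1/10206) - 4801*1/6842) = -7 + (-1931/5103 - 4801/6842) = -7 - 37711405/34914726 = -282114487/34914726 ≈ -8.0801)
I(N, p) = 15 (I(N, p) = 3*5 = 15)
(-18718 + Q) + I(-171, -105) = (-18718 - 282114487/34914726) + 15 = -653815955755/34914726 + 15 = -653292234865/34914726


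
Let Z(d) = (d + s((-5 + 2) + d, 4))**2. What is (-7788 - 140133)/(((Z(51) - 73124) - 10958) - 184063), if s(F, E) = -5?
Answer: 147921/266029 ≈ 0.55603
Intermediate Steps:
Z(d) = (-5 + d)**2 (Z(d) = (d - 5)**2 = (-5 + d)**2)
(-7788 - 140133)/(((Z(51) - 73124) - 10958) - 184063) = (-7788 - 140133)/((((-5 + 51)**2 - 73124) - 10958) - 184063) = -147921/(((46**2 - 73124) - 10958) - 184063) = -147921/(((2116 - 73124) - 10958) - 184063) = -147921/((-71008 - 10958) - 184063) = -147921/(-81966 - 184063) = -147921/(-266029) = -147921*(-1/266029) = 147921/266029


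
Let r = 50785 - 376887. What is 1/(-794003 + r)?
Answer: -1/1120105 ≈ -8.9277e-7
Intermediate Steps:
r = -326102
1/(-794003 + r) = 1/(-794003 - 326102) = 1/(-1120105) = -1/1120105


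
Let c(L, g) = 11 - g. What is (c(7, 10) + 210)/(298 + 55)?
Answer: 211/353 ≈ 0.59773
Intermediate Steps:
(c(7, 10) + 210)/(298 + 55) = ((11 - 1*10) + 210)/(298 + 55) = ((11 - 10) + 210)/353 = (1 + 210)*(1/353) = 211*(1/353) = 211/353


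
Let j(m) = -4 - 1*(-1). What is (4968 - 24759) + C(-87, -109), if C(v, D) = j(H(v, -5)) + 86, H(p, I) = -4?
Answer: -19708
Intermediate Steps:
j(m) = -3 (j(m) = -4 + 1 = -3)
C(v, D) = 83 (C(v, D) = -3 + 86 = 83)
(4968 - 24759) + C(-87, -109) = (4968 - 24759) + 83 = -19791 + 83 = -19708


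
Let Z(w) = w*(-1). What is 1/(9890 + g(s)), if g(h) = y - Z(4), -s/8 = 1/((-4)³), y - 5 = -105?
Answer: 1/9794 ≈ 0.00010210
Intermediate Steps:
Z(w) = -w
y = -100 (y = 5 - 105 = -100)
s = ⅛ (s = -8/((-4)³) = -8/(-64) = -8*(-1/64) = ⅛ ≈ 0.12500)
g(h) = -96 (g(h) = -100 - (-1)*4 = -100 - 1*(-4) = -100 + 4 = -96)
1/(9890 + g(s)) = 1/(9890 - 96) = 1/9794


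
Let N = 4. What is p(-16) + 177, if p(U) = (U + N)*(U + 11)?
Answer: 237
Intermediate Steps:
p(U) = (4 + U)*(11 + U) (p(U) = (U + 4)*(U + 11) = (4 + U)*(11 + U))
p(-16) + 177 = (44 + (-16)² + 15*(-16)) + 177 = (44 + 256 - 240) + 177 = 60 + 177 = 237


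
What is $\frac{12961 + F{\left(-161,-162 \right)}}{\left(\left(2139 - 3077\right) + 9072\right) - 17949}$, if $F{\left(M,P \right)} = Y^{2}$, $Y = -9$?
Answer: $- \frac{13042}{9815} \approx -1.3288$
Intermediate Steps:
$F{\left(M,P \right)} = 81$ ($F{\left(M,P \right)} = \left(-9\right)^{2} = 81$)
$\frac{12961 + F{\left(-161,-162 \right)}}{\left(\left(2139 - 3077\right) + 9072\right) - 17949} = \frac{12961 + 81}{\left(\left(2139 - 3077\right) + 9072\right) - 17949} = \frac{13042}{\left(-938 + 9072\right) - 17949} = \frac{13042}{8134 - 17949} = \frac{13042}{-9815} = 13042 \left(- \frac{1}{9815}\right) = - \frac{13042}{9815}$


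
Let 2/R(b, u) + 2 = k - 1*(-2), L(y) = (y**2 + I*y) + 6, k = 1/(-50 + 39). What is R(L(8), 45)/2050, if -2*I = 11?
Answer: -11/1025 ≈ -0.010732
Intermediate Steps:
I = -11/2 (I = -1/2*11 = -11/2 ≈ -5.5000)
k = -1/11 (k = 1/(-11) = -1/11 ≈ -0.090909)
L(y) = 6 + y**2 - 11*y/2 (L(y) = (y**2 - 11*y/2) + 6 = 6 + y**2 - 11*y/2)
R(b, u) = -22 (R(b, u) = 2/(-2 + (-1/11 - 1*(-2))) = 2/(-2 + (-1/11 + 2)) = 2/(-2 + 21/11) = 2/(-1/11) = 2*(-11) = -22)
R(L(8), 45)/2050 = -22/2050 = -22*1/2050 = -11/1025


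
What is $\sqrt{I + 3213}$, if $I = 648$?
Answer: $3 \sqrt{429} \approx 62.137$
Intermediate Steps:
$\sqrt{I + 3213} = \sqrt{648 + 3213} = \sqrt{3861} = 3 \sqrt{429}$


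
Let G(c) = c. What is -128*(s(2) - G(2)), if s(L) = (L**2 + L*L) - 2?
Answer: -512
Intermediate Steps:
s(L) = -2 + 2*L**2 (s(L) = (L**2 + L**2) - 2 = 2*L**2 - 2 = -2 + 2*L**2)
-128*(s(2) - G(2)) = -128*((-2 + 2*2**2) - 1*2) = -128*((-2 + 2*4) - 2) = -128*((-2 + 8) - 2) = -128*(6 - 2) = -128*4 = -512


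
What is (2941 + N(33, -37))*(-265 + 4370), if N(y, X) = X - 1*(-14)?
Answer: 11978390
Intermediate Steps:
N(y, X) = 14 + X (N(y, X) = X + 14 = 14 + X)
(2941 + N(33, -37))*(-265 + 4370) = (2941 + (14 - 37))*(-265 + 4370) = (2941 - 23)*4105 = 2918*4105 = 11978390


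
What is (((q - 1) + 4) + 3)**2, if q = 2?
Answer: 64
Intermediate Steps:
(((q - 1) + 4) + 3)**2 = (((2 - 1) + 4) + 3)**2 = ((1 + 4) + 3)**2 = (5 + 3)**2 = 8**2 = 64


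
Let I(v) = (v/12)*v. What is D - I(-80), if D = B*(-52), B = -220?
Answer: 32720/3 ≈ 10907.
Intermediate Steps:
I(v) = v**2/12 (I(v) = (v*(1/12))*v = (v/12)*v = v**2/12)
D = 11440 (D = -220*(-52) = 11440)
D - I(-80) = 11440 - (-80)**2/12 = 11440 - 6400/12 = 11440 - 1*1600/3 = 11440 - 1600/3 = 32720/3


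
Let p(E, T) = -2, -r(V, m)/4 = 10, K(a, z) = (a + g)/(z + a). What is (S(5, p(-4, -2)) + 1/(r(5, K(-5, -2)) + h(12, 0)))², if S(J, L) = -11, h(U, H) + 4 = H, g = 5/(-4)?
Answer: 235225/1936 ≈ 121.50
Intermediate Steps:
g = -5/4 (g = 5*(-¼) = -5/4 ≈ -1.2500)
K(a, z) = (-5/4 + a)/(a + z) (K(a, z) = (a - 5/4)/(z + a) = (-5/4 + a)/(a + z))
h(U, H) = -4 + H
r(V, m) = -40 (r(V, m) = -4*10 = -40)
(S(5, p(-4, -2)) + 1/(r(5, K(-5, -2)) + h(12, 0)))² = (-11 + 1/(-40 + (-4 + 0)))² = (-11 + 1/(-40 - 4))² = (-11 + 1/(-44))² = (-11 - 1/44)² = (-485/44)² = 235225/1936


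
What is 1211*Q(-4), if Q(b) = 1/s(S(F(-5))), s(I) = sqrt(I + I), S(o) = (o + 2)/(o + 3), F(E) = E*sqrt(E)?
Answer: 1211*sqrt(2)/(2*sqrt((2 - 5*I*sqrt(5))/(3 - 5*I*sqrt(5)))) ≈ 863.7 + 36.79*I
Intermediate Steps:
F(E) = E**(3/2)
S(o) = (2 + o)/(3 + o)
s(I) = sqrt(2)*sqrt(I) (s(I) = sqrt(2*I) = sqrt(2)*sqrt(I))
Q(b) = sqrt(2)/(2*sqrt((2 - 5*I*sqrt(5))/(3 - 5*I*sqrt(5)))) (Q(b) = 1/(sqrt(2)*sqrt((2 + (-5)**(3/2))/(3 + (-5)**(3/2)))) = 1/(sqrt(2)*sqrt((2 - 5*I*sqrt(5))/(3 - 5*I*sqrt(5)))) = sqrt(2)/(2*sqrt((2 - 5*I*sqrt(5))/(3 - 5*I*sqrt(5)))))
1211*Q(-4) = 1211*(sqrt(2)/(2*sqrt((2 - 5*I*sqrt(5))/(3 - 5*I*sqrt(5))))) = 1211*sqrt(2)/(2*sqrt((2 - 5*I*sqrt(5))/(3 - 5*I*sqrt(5))))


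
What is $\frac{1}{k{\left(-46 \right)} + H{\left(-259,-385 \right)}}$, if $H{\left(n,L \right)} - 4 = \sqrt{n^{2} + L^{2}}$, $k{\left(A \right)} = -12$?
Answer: $\frac{4}{107621} + \frac{91 \sqrt{26}}{215242} \approx 0.0021929$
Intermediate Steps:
$H{\left(n,L \right)} = 4 + \sqrt{L^{2} + n^{2}}$ ($H{\left(n,L \right)} = 4 + \sqrt{n^{2} + L^{2}} = 4 + \sqrt{L^{2} + n^{2}}$)
$\frac{1}{k{\left(-46 \right)} + H{\left(-259,-385 \right)}} = \frac{1}{-12 + \left(4 + \sqrt{\left(-385\right)^{2} + \left(-259\right)^{2}}\right)} = \frac{1}{-12 + \left(4 + \sqrt{148225 + 67081}\right)} = \frac{1}{-12 + \left(4 + \sqrt{215306}\right)} = \frac{1}{-12 + \left(4 + 91 \sqrt{26}\right)} = \frac{1}{-8 + 91 \sqrt{26}}$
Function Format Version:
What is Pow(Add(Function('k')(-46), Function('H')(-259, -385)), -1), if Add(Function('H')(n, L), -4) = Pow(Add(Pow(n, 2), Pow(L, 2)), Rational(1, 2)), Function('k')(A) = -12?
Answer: Add(Rational(4, 107621), Mul(Rational(91, 215242), Pow(26, Rational(1, 2)))) ≈ 0.0021929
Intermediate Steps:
Function('H')(n, L) = Add(4, Pow(Add(Pow(L, 2), Pow(n, 2)), Rational(1, 2))) (Function('H')(n, L) = Add(4, Pow(Add(Pow(n, 2), Pow(L, 2)), Rational(1, 2))) = Add(4, Pow(Add(Pow(L, 2), Pow(n, 2)), Rational(1, 2))))
Pow(Add(Function('k')(-46), Function('H')(-259, -385)), -1) = Pow(Add(-12, Add(4, Pow(Add(Pow(-385, 2), Pow(-259, 2)), Rational(1, 2)))), -1) = Pow(Add(-12, Add(4, Pow(Add(148225, 67081), Rational(1, 2)))), -1) = Pow(Add(-12, Add(4, Pow(215306, Rational(1, 2)))), -1) = Pow(Add(-12, Add(4, Mul(91, Pow(26, Rational(1, 2))))), -1) = Pow(Add(-8, Mul(91, Pow(26, Rational(1, 2)))), -1)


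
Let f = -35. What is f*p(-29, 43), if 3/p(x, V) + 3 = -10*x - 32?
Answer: -7/17 ≈ -0.41176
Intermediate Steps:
p(x, V) = 3/(-35 - 10*x) (p(x, V) = 3/(-3 + (-10*x - 32)) = 3/(-3 + (-32 - 10*x)) = 3/(-35 - 10*x))
f*p(-29, 43) = -(-105)/(35 + 10*(-29)) = -(-105)/(35 - 290) = -(-105)/(-255) = -(-105)*(-1)/255 = -35*1/85 = -7/17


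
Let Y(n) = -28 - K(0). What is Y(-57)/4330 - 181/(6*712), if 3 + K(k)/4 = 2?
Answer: -443129/9248880 ≈ -0.047912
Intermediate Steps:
K(k) = -4 (K(k) = -12 + 4*2 = -12 + 8 = -4)
Y(n) = -24 (Y(n) = -28 - 1*(-4) = -28 + 4 = -24)
Y(-57)/4330 - 181/(6*712) = -24/4330 - 181/(6*712) = -24*1/4330 - 181/4272 = -12/2165 - 181*1/4272 = -12/2165 - 181/4272 = -443129/9248880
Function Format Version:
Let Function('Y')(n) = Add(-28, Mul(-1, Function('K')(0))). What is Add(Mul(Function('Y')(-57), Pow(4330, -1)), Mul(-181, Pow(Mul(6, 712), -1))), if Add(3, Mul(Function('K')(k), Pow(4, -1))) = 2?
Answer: Rational(-443129, 9248880) ≈ -0.047912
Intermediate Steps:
Function('K')(k) = -4 (Function('K')(k) = Add(-12, Mul(4, 2)) = Add(-12, 8) = -4)
Function('Y')(n) = -24 (Function('Y')(n) = Add(-28, Mul(-1, -4)) = Add(-28, 4) = -24)
Add(Mul(Function('Y')(-57), Pow(4330, -1)), Mul(-181, Pow(Mul(6, 712), -1))) = Add(Mul(-24, Pow(4330, -1)), Mul(-181, Pow(Mul(6, 712), -1))) = Add(Mul(-24, Rational(1, 4330)), Mul(-181, Pow(4272, -1))) = Add(Rational(-12, 2165), Mul(-181, Rational(1, 4272))) = Add(Rational(-12, 2165), Rational(-181, 4272)) = Rational(-443129, 9248880)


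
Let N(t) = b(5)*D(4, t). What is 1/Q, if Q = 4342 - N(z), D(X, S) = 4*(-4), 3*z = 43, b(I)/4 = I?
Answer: 1/4662 ≈ 0.00021450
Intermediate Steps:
b(I) = 4*I
z = 43/3 (z = (⅓)*43 = 43/3 ≈ 14.333)
D(X, S) = -16
N(t) = -320 (N(t) = (4*5)*(-16) = 20*(-16) = -320)
Q = 4662 (Q = 4342 - 1*(-320) = 4342 + 320 = 4662)
1/Q = 1/4662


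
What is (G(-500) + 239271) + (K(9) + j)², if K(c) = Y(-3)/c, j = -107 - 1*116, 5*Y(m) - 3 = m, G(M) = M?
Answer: 288500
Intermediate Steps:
Y(m) = ⅗ + m/5
j = -223 (j = -107 - 116 = -223)
K(c) = 0 (K(c) = (⅗ + (⅕)*(-3))/c = (⅗ - ⅗)/c = 0/c = 0)
(G(-500) + 239271) + (K(9) + j)² = (-500 + 239271) + (0 - 223)² = 238771 + (-223)² = 238771 + 49729 = 288500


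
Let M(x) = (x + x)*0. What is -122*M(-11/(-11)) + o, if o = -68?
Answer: -68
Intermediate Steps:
M(x) = 0 (M(x) = (2*x)*0 = 0)
-122*M(-11/(-11)) + o = -122*0 - 68 = 0 - 68 = -68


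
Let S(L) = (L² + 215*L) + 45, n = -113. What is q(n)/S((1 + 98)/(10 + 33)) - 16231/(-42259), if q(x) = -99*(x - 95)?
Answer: 180595549307/4734233511 ≈ 38.147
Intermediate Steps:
S(L) = 45 + L² + 215*L
q(x) = 9405 - 99*x (q(x) = -99*(-95 + x) = 9405 - 99*x)
q(n)/S((1 + 98)/(10 + 33)) - 16231/(-42259) = (9405 - 99*(-113))/(45 + ((1 + 98)/(10 + 33))² + 215*((1 + 98)/(10 + 33))) - 16231/(-42259) = (9405 + 11187)/(45 + (99/43)² + 215*(99/43)) - 16231*(-1/42259) = 20592/(45 + (99*(1/43))² + 215*(99*(1/43))) + 16231/42259 = 20592/(45 + (99/43)² + 215*(99/43)) + 16231/42259 = 20592/(45 + 9801/1849 + 495) + 16231/42259 = 20592/(1008261/1849) + 16231/42259 = 20592*(1849/1008261) + 16231/42259 = 4230512/112029 + 16231/42259 = 180595549307/4734233511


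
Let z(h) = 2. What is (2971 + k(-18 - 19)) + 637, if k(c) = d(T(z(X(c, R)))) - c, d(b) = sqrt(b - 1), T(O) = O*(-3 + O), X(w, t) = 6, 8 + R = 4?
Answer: 3645 + I*sqrt(3) ≈ 3645.0 + 1.732*I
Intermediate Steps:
R = -4 (R = -8 + 4 = -4)
d(b) = sqrt(-1 + b)
k(c) = -c + I*sqrt(3) (k(c) = sqrt(-1 + 2*(-3 + 2)) - c = sqrt(-1 + 2*(-1)) - c = sqrt(-1 - 2) - c = sqrt(-3) - c = I*sqrt(3) - c = -c + I*sqrt(3))
(2971 + k(-18 - 19)) + 637 = (2971 + (-(-18 - 19) + I*sqrt(3))) + 637 = (2971 + (-1*(-37) + I*sqrt(3))) + 637 = (2971 + (37 + I*sqrt(3))) + 637 = (3008 + I*sqrt(3)) + 637 = 3645 + I*sqrt(3)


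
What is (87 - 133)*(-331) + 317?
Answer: 15543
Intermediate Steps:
(87 - 133)*(-331) + 317 = -46*(-331) + 317 = 15226 + 317 = 15543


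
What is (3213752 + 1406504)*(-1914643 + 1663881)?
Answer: -1158584635072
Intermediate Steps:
(3213752 + 1406504)*(-1914643 + 1663881) = 4620256*(-250762) = -1158584635072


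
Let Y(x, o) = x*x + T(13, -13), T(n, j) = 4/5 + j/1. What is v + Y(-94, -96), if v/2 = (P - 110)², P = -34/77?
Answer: 984761711/29645 ≈ 33219.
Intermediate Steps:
P = -34/77 (P = -34*1/77 = -34/77 ≈ -0.44156)
T(n, j) = ⅘ + j (T(n, j) = 4*(⅕) + j*1 = ⅘ + j)
Y(x, o) = -61/5 + x² (Y(x, o) = x*x + (⅘ - 13) = x² - 61/5 = -61/5 + x²)
v = 144636032/5929 (v = 2*(-34/77 - 110)² = 2*(-8504/77)² = 2*(72318016/5929) = 144636032/5929 ≈ 24395.)
v + Y(-94, -96) = 144636032/5929 + (-61/5 + (-94)²) = 144636032/5929 + (-61/5 + 8836) = 144636032/5929 + 44119/5 = 984761711/29645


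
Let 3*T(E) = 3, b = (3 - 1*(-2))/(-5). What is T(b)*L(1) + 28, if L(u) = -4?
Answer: 24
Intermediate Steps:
b = -1 (b = (3 + 2)*(-1/5) = 5*(-1/5) = -1)
T(E) = 1 (T(E) = (1/3)*3 = 1)
T(b)*L(1) + 28 = 1*(-4) + 28 = -4 + 28 = 24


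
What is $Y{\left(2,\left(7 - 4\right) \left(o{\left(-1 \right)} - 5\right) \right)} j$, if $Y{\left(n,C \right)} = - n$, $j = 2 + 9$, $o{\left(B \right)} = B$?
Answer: $-22$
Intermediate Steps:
$j = 11$
$Y{\left(2,\left(7 - 4\right) \left(o{\left(-1 \right)} - 5\right) \right)} j = \left(-1\right) 2 \cdot 11 = \left(-2\right) 11 = -22$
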